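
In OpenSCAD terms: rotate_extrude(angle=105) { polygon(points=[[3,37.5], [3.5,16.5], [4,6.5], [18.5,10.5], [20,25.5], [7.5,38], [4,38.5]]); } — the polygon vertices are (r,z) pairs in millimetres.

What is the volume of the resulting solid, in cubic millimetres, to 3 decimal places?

Volume = 7610.083 mm³

Profile (r,z), 7 vertices: (3,37.5) (3.5,16.5) (4,6.5) (18.5,10.5) (20,25.5) (7.5,38) (4,38.5)
edge 0: (3,37.5)→(3.5,16.5)  cross = 3·16.5 − 3.5·37.5 = -81.7500; (r_i+r_j)·cross = 6.5·-81.7500 = -531.3750
edge 1: (3.5,16.5)→(4,6.5)  cross = 3.5·6.5 − 4·16.5 = -43.2500; (r_i+r_j)·cross = 7.5·-43.2500 = -324.3750
edge 2: (4,6.5)→(18.5,10.5)  cross = 4·10.5 − 18.5·6.5 = -78.2500; (r_i+r_j)·cross = 22.5·-78.2500 = -1760.6250
edge 3: (18.5,10.5)→(20,25.5)  cross = 18.5·25.5 − 20·10.5 = 261.7500; (r_i+r_j)·cross = 38.5·261.7500 = 10077.3750
edge 4: (20,25.5)→(7.5,38)  cross = 20·38 − 7.5·25.5 = 568.7500; (r_i+r_j)·cross = 27.5·568.7500 = 15640.6250
edge 5: (7.5,38)→(4,38.5)  cross = 7.5·38.5 − 4·38 = 136.7500; (r_i+r_j)·cross = 11.5·136.7500 = 1572.6250
edge 6: (4,38.5)→(3,37.5)  cross = 4·37.5 − 3·38.5 = 34.5000; (r_i+r_j)·cross = 7·34.5000 = 241.5000
Σcross = 798.5000 → A = |Σcross|/2 = 399.2500 mm²
Σ(r_i+r_j)·cross = 24915.7500 → first moment M = |Σ|/6 = 4152.6250
R_c = M/A = 4152.6250/399.2500 = 10.4011 mm
θ = 105° = 1.832596 rad
V = θ·R_c·A = 1.832596·10.4011·399.2500 = 7610.083 mm³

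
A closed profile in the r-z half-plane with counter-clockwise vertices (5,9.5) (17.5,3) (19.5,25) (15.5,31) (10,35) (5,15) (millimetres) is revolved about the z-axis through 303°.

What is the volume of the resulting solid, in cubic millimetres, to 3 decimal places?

Profile (r,z), 6 vertices: (5,9.5) (17.5,3) (19.5,25) (15.5,31) (10,35) (5,15)
edge 0: (5,9.5)→(17.5,3)  cross = 5·3 − 17.5·9.5 = -151.2500; (r_i+r_j)·cross = 22.5·-151.2500 = -3403.1250
edge 1: (17.5,3)→(19.5,25)  cross = 17.5·25 − 19.5·3 = 379.0000; (r_i+r_j)·cross = 37·379.0000 = 14023.0000
edge 2: (19.5,25)→(15.5,31)  cross = 19.5·31 − 15.5·25 = 217.0000; (r_i+r_j)·cross = 35·217.0000 = 7595.0000
edge 3: (15.5,31)→(10,35)  cross = 15.5·35 − 10·31 = 232.5000; (r_i+r_j)·cross = 25.5·232.5000 = 5928.7500
edge 4: (10,35)→(5,15)  cross = 10·15 − 5·35 = -25.0000; (r_i+r_j)·cross = 15·-25.0000 = -375.0000
edge 5: (5,15)→(5,9.5)  cross = 5·9.5 − 5·15 = -27.5000; (r_i+r_j)·cross = 10·-27.5000 = -275.0000
Σcross = 624.7500 → A = |Σcross|/2 = 312.3750 mm²
Σ(r_i+r_j)·cross = 23493.6250 → first moment M = |Σ|/6 = 3915.6042
R_c = M/A = 3915.6042/312.3750 = 12.5349 mm
θ = 303° = 5.288348 rad
V = θ·R_c·A = 5.288348·12.5349·312.3750 = 20707.076 mm³

Volume = 20707.076 mm³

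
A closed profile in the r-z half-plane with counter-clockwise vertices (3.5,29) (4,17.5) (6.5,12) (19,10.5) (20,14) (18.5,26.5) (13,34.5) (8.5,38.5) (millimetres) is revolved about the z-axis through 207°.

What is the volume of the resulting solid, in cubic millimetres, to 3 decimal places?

Profile (r,z), 8 vertices: (3.5,29) (4,17.5) (6.5,12) (19,10.5) (20,14) (18.5,26.5) (13,34.5) (8.5,38.5)
edge 0: (3.5,29)→(4,17.5)  cross = 3.5·17.5 − 4·29 = -54.7500; (r_i+r_j)·cross = 7.5·-54.7500 = -410.6250
edge 1: (4,17.5)→(6.5,12)  cross = 4·12 − 6.5·17.5 = -65.7500; (r_i+r_j)·cross = 10.5·-65.7500 = -690.3750
edge 2: (6.5,12)→(19,10.5)  cross = 6.5·10.5 − 19·12 = -159.7500; (r_i+r_j)·cross = 25.5·-159.7500 = -4073.6250
edge 3: (19,10.5)→(20,14)  cross = 19·14 − 20·10.5 = 56.0000; (r_i+r_j)·cross = 39·56.0000 = 2184.0000
edge 4: (20,14)→(18.5,26.5)  cross = 20·26.5 − 18.5·14 = 271.0000; (r_i+r_j)·cross = 38.5·271.0000 = 10433.5000
edge 5: (18.5,26.5)→(13,34.5)  cross = 18.5·34.5 − 13·26.5 = 293.7500; (r_i+r_j)·cross = 31.5·293.7500 = 9253.1250
edge 6: (13,34.5)→(8.5,38.5)  cross = 13·38.5 − 8.5·34.5 = 207.2500; (r_i+r_j)·cross = 21.5·207.2500 = 4455.8750
edge 7: (8.5,38.5)→(3.5,29)  cross = 8.5·29 − 3.5·38.5 = 111.7500; (r_i+r_j)·cross = 12·111.7500 = 1341.0000
Σcross = 659.5000 → A = |Σcross|/2 = 329.7500 mm²
Σ(r_i+r_j)·cross = 22492.8750 → first moment M = |Σ|/6 = 3748.8125
R_c = M/A = 3748.8125/329.7500 = 11.3687 mm
θ = 207° = 3.612832 rad
V = θ·R_c·A = 3.612832·11.3687·329.7500 = 13543.828 mm³

Volume = 13543.828 mm³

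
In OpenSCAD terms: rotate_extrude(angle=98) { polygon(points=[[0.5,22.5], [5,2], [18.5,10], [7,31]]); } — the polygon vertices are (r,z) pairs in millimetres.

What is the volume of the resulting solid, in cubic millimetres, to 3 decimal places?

Volume = 3875.960 mm³

Profile (r,z), 4 vertices: (0.5,22.5) (5,2) (18.5,10) (7,31)
edge 0: (0.5,22.5)→(5,2)  cross = 0.5·2 − 5·22.5 = -111.5000; (r_i+r_j)·cross = 5.5·-111.5000 = -613.2500
edge 1: (5,2)→(18.5,10)  cross = 5·10 − 18.5·2 = 13.0000; (r_i+r_j)·cross = 23.5·13.0000 = 305.5000
edge 2: (18.5,10)→(7,31)  cross = 18.5·31 − 7·10 = 503.5000; (r_i+r_j)·cross = 25.5·503.5000 = 12839.2500
edge 3: (7,31)→(0.5,22.5)  cross = 7·22.5 − 0.5·31 = 142.0000; (r_i+r_j)·cross = 7.5·142.0000 = 1065.0000
Σcross = 547.0000 → A = |Σcross|/2 = 273.5000 mm²
Σ(r_i+r_j)·cross = 13596.5000 → first moment M = |Σ|/6 = 2266.0833
R_c = M/A = 2266.0833/273.5000 = 8.2855 mm
θ = 98° = 1.710423 rad
V = θ·R_c·A = 1.710423·8.2855·273.5000 = 3875.960 mm³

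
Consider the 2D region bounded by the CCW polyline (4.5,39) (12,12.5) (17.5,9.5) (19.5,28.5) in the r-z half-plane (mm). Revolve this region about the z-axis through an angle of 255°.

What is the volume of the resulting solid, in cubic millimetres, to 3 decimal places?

Volume = 12528.039 mm³

Profile (r,z), 4 vertices: (4.5,39) (12,12.5) (17.5,9.5) (19.5,28.5)
edge 0: (4.5,39)→(12,12.5)  cross = 4.5·12.5 − 12·39 = -411.7500; (r_i+r_j)·cross = 16.5·-411.7500 = -6793.8750
edge 1: (12,12.5)→(17.5,9.5)  cross = 12·9.5 − 17.5·12.5 = -104.7500; (r_i+r_j)·cross = 29.5·-104.7500 = -3090.1250
edge 2: (17.5,9.5)→(19.5,28.5)  cross = 17.5·28.5 − 19.5·9.5 = 313.5000; (r_i+r_j)·cross = 37·313.5000 = 11599.5000
edge 3: (19.5,28.5)→(4.5,39)  cross = 19.5·39 − 4.5·28.5 = 632.2500; (r_i+r_j)·cross = 24·632.2500 = 15174.0000
Σcross = 429.2500 → A = |Σcross|/2 = 214.6250 mm²
Σ(r_i+r_j)·cross = 16889.5000 → first moment M = |Σ|/6 = 2814.9167
R_c = M/A = 2814.9167/214.6250 = 13.1155 mm
θ = 255° = 4.450590 rad
V = θ·R_c·A = 4.450590·13.1155·214.6250 = 12528.039 mm³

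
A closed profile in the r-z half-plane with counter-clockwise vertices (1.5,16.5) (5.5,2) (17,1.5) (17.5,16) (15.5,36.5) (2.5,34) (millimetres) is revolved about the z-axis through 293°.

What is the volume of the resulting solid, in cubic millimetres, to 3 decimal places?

Profile (r,z), 6 vertices: (1.5,16.5) (5.5,2) (17,1.5) (17.5,16) (15.5,36.5) (2.5,34)
edge 0: (1.5,16.5)→(5.5,2)  cross = 1.5·2 − 5.5·16.5 = -87.7500; (r_i+r_j)·cross = 7·-87.7500 = -614.2500
edge 1: (5.5,2)→(17,1.5)  cross = 5.5·1.5 − 17·2 = -25.7500; (r_i+r_j)·cross = 22.5·-25.7500 = -579.3750
edge 2: (17,1.5)→(17.5,16)  cross = 17·16 − 17.5·1.5 = 245.7500; (r_i+r_j)·cross = 34.5·245.7500 = 8478.3750
edge 3: (17.5,16)→(15.5,36.5)  cross = 17.5·36.5 − 15.5·16 = 390.7500; (r_i+r_j)·cross = 33·390.7500 = 12894.7500
edge 4: (15.5,36.5)→(2.5,34)  cross = 15.5·34 − 2.5·36.5 = 435.7500; (r_i+r_j)·cross = 18·435.7500 = 7843.5000
edge 5: (2.5,34)→(1.5,16.5)  cross = 2.5·16.5 − 1.5·34 = -9.7500; (r_i+r_j)·cross = 4·-9.7500 = -39.0000
Σcross = 949.0000 → A = |Σcross|/2 = 474.5000 mm²
Σ(r_i+r_j)·cross = 27984.0000 → first moment M = |Σ|/6 = 4664.0000
R_c = M/A = 4664.0000/474.5000 = 9.8293 mm
θ = 293° = 5.113815 rad
V = θ·R_c·A = 5.113815·9.8293·474.5000 = 23850.832 mm³

Volume = 23850.832 mm³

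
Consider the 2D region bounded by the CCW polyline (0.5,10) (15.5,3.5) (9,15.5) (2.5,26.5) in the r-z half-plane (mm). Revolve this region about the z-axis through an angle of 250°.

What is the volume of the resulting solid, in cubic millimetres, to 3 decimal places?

Profile (r,z), 4 vertices: (0.5,10) (15.5,3.5) (9,15.5) (2.5,26.5)
edge 0: (0.5,10)→(15.5,3.5)  cross = 0.5·3.5 − 15.5·10 = -153.2500; (r_i+r_j)·cross = 16·-153.2500 = -2452.0000
edge 1: (15.5,3.5)→(9,15.5)  cross = 15.5·15.5 − 9·3.5 = 208.7500; (r_i+r_j)·cross = 24.5·208.7500 = 5114.3750
edge 2: (9,15.5)→(2.5,26.5)  cross = 9·26.5 − 2.5·15.5 = 199.7500; (r_i+r_j)·cross = 11.5·199.7500 = 2297.1250
edge 3: (2.5,26.5)→(0.5,10)  cross = 2.5·10 − 0.5·26.5 = 11.7500; (r_i+r_j)·cross = 3·11.7500 = 35.2500
Σcross = 267.0000 → A = |Σcross|/2 = 133.5000 mm²
Σ(r_i+r_j)·cross = 4994.7500 → first moment M = |Σ|/6 = 832.4583
R_c = M/A = 832.4583/133.5000 = 6.2356 mm
θ = 250° = 4.363323 rad
V = θ·R_c·A = 4.363323·6.2356·133.5000 = 3632.285 mm³

Volume = 3632.285 mm³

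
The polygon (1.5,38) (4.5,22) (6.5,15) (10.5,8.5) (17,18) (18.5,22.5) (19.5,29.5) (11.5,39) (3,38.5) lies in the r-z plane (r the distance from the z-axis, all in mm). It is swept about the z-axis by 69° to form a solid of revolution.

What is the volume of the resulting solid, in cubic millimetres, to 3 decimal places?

Volume = 4352.559 mm³

Profile (r,z), 9 vertices: (1.5,38) (4.5,22) (6.5,15) (10.5,8.5) (17,18) (18.5,22.5) (19.5,29.5) (11.5,39) (3,38.5)
edge 0: (1.5,38)→(4.5,22)  cross = 1.5·22 − 4.5·38 = -138.0000; (r_i+r_j)·cross = 6·-138.0000 = -828.0000
edge 1: (4.5,22)→(6.5,15)  cross = 4.5·15 − 6.5·22 = -75.5000; (r_i+r_j)·cross = 11·-75.5000 = -830.5000
edge 2: (6.5,15)→(10.5,8.5)  cross = 6.5·8.5 − 10.5·15 = -102.2500; (r_i+r_j)·cross = 17·-102.2500 = -1738.2500
edge 3: (10.5,8.5)→(17,18)  cross = 10.5·18 − 17·8.5 = 44.5000; (r_i+r_j)·cross = 27.5·44.5000 = 1223.7500
edge 4: (17,18)→(18.5,22.5)  cross = 17·22.5 − 18.5·18 = 49.5000; (r_i+r_j)·cross = 35.5·49.5000 = 1757.2500
edge 5: (18.5,22.5)→(19.5,29.5)  cross = 18.5·29.5 − 19.5·22.5 = 107.0000; (r_i+r_j)·cross = 38·107.0000 = 4066.0000
edge 6: (19.5,29.5)→(11.5,39)  cross = 19.5·39 − 11.5·29.5 = 421.2500; (r_i+r_j)·cross = 31·421.2500 = 13058.7500
edge 7: (11.5,39)→(3,38.5)  cross = 11.5·38.5 − 3·39 = 325.7500; (r_i+r_j)·cross = 14.5·325.7500 = 4723.3750
edge 8: (3,38.5)→(1.5,38)  cross = 3·38 − 1.5·38.5 = 56.2500; (r_i+r_j)·cross = 4.5·56.2500 = 253.1250
Σcross = 688.5000 → A = |Σcross|/2 = 344.2500 mm²
Σ(r_i+r_j)·cross = 21685.5000 → first moment M = |Σ|/6 = 3614.2500
R_c = M/A = 3614.2500/344.2500 = 10.4989 mm
θ = 69° = 1.204277 rad
V = θ·R_c·A = 1.204277·10.4989·344.2500 = 4352.559 mm³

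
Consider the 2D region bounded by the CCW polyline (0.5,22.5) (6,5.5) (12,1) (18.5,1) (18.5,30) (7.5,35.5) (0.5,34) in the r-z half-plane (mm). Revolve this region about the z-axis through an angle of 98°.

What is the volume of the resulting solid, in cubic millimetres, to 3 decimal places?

Profile (r,z), 7 vertices: (0.5,22.5) (6,5.5) (12,1) (18.5,1) (18.5,30) (7.5,35.5) (0.5,34)
edge 0: (0.5,22.5)→(6,5.5)  cross = 0.5·5.5 − 6·22.5 = -132.2500; (r_i+r_j)·cross = 6.5·-132.2500 = -859.6250
edge 1: (6,5.5)→(12,1)  cross = 6·1 − 12·5.5 = -60.0000; (r_i+r_j)·cross = 18·-60.0000 = -1080.0000
edge 2: (12,1)→(18.5,1)  cross = 12·1 − 18.5·1 = -6.5000; (r_i+r_j)·cross = 30.5·-6.5000 = -198.2500
edge 3: (18.5,1)→(18.5,30)  cross = 18.5·30 − 18.5·1 = 536.5000; (r_i+r_j)·cross = 37·536.5000 = 19850.5000
edge 4: (18.5,30)→(7.5,35.5)  cross = 18.5·35.5 − 7.5·30 = 431.7500; (r_i+r_j)·cross = 26·431.7500 = 11225.5000
edge 5: (7.5,35.5)→(0.5,34)  cross = 7.5·34 − 0.5·35.5 = 237.2500; (r_i+r_j)·cross = 8·237.2500 = 1898.0000
edge 6: (0.5,34)→(0.5,22.5)  cross = 0.5·22.5 − 0.5·34 = -5.7500; (r_i+r_j)·cross = 1·-5.7500 = -5.7500
Σcross = 1001.0000 → A = |Σcross|/2 = 500.5000 mm²
Σ(r_i+r_j)·cross = 30830.3750 → first moment M = |Σ|/6 = 5138.3958
R_c = M/A = 5138.3958/500.5000 = 10.2665 mm
θ = 98° = 1.710423 rad
V = θ·R_c·A = 1.710423·10.2665·500.5000 = 8788.829 mm³

Volume = 8788.829 mm³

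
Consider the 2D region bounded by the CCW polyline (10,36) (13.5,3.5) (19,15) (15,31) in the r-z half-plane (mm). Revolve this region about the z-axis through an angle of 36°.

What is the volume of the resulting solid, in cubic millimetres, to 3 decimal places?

Volume = 1251.139 mm³

Profile (r,z), 4 vertices: (10,36) (13.5,3.5) (19,15) (15,31)
edge 0: (10,36)→(13.5,3.5)  cross = 10·3.5 − 13.5·36 = -451.0000; (r_i+r_j)·cross = 23.5·-451.0000 = -10598.5000
edge 1: (13.5,3.5)→(19,15)  cross = 13.5·15 − 19·3.5 = 136.0000; (r_i+r_j)·cross = 32.5·136.0000 = 4420.0000
edge 2: (19,15)→(15,31)  cross = 19·31 − 15·15 = 364.0000; (r_i+r_j)·cross = 34·364.0000 = 12376.0000
edge 3: (15,31)→(10,36)  cross = 15·36 − 10·31 = 230.0000; (r_i+r_j)·cross = 25·230.0000 = 5750.0000
Σcross = 279.0000 → A = |Σcross|/2 = 139.5000 mm²
Σ(r_i+r_j)·cross = 11947.5000 → first moment M = |Σ|/6 = 1991.2500
R_c = M/A = 1991.2500/139.5000 = 14.2742 mm
θ = 36° = 0.628319 rad
V = θ·R_c·A = 0.628319·14.2742·139.5000 = 1251.139 mm³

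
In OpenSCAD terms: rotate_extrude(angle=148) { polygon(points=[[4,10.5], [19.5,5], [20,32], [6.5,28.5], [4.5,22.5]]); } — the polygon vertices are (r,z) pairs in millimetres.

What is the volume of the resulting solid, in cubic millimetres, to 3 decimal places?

Profile (r,z), 5 vertices: (4,10.5) (19.5,5) (20,32) (6.5,28.5) (4.5,22.5)
edge 0: (4,10.5)→(19.5,5)  cross = 4·5 − 19.5·10.5 = -184.7500; (r_i+r_j)·cross = 23.5·-184.7500 = -4341.6250
edge 1: (19.5,5)→(20,32)  cross = 19.5·32 − 20·5 = 524.0000; (r_i+r_j)·cross = 39.5·524.0000 = 20698.0000
edge 2: (20,32)→(6.5,28.5)  cross = 20·28.5 − 6.5·32 = 362.0000; (r_i+r_j)·cross = 26.5·362.0000 = 9593.0000
edge 3: (6.5,28.5)→(4.5,22.5)  cross = 6.5·22.5 − 4.5·28.5 = 18.0000; (r_i+r_j)·cross = 11·18.0000 = 198.0000
edge 4: (4.5,22.5)→(4,10.5)  cross = 4.5·10.5 − 4·22.5 = -42.7500; (r_i+r_j)·cross = 8.5·-42.7500 = -363.3750
Σcross = 676.5000 → A = |Σcross|/2 = 338.2500 mm²
Σ(r_i+r_j)·cross = 25784.0000 → first moment M = |Σ|/6 = 4297.3333
R_c = M/A = 4297.3333/338.2500 = 12.7046 mm
θ = 148° = 2.583087 rad
V = θ·R_c·A = 2.583087·12.7046·338.2500 = 11100.387 mm³

Volume = 11100.387 mm³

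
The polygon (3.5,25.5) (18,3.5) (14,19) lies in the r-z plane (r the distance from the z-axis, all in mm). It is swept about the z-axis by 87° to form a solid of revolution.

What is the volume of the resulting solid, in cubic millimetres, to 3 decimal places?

Volume = 1228.573 mm³

Profile (r,z), 3 vertices: (3.5,25.5) (18,3.5) (14,19)
edge 0: (3.5,25.5)→(18,3.5)  cross = 3.5·3.5 − 18·25.5 = -446.7500; (r_i+r_j)·cross = 21.5·-446.7500 = -9605.1250
edge 1: (18,3.5)→(14,19)  cross = 18·19 − 14·3.5 = 293.0000; (r_i+r_j)·cross = 32·293.0000 = 9376.0000
edge 2: (14,19)→(3.5,25.5)  cross = 14·25.5 − 3.5·19 = 290.5000; (r_i+r_j)·cross = 17.5·290.5000 = 5083.7500
Σcross = 136.7500 → A = |Σcross|/2 = 68.3750 mm²
Σ(r_i+r_j)·cross = 4854.6250 → first moment M = |Σ|/6 = 809.1042
R_c = M/A = 809.1042/68.3750 = 11.8333 mm
θ = 87° = 1.518436 rad
V = θ·R_c·A = 1.518436·11.8333·68.3750 = 1228.573 mm³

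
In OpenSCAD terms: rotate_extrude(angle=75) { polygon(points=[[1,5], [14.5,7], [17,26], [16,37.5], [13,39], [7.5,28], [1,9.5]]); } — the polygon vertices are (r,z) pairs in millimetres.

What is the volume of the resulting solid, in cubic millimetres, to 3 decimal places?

Volume = 4407.856 mm³

Profile (r,z), 7 vertices: (1,5) (14.5,7) (17,26) (16,37.5) (13,39) (7.5,28) (1,9.5)
edge 0: (1,5)→(14.5,7)  cross = 1·7 − 14.5·5 = -65.5000; (r_i+r_j)·cross = 15.5·-65.5000 = -1015.2500
edge 1: (14.5,7)→(17,26)  cross = 14.5·26 − 17·7 = 258.0000; (r_i+r_j)·cross = 31.5·258.0000 = 8127.0000
edge 2: (17,26)→(16,37.5)  cross = 17·37.5 − 16·26 = 221.5000; (r_i+r_j)·cross = 33·221.5000 = 7309.5000
edge 3: (16,37.5)→(13,39)  cross = 16·39 − 13·37.5 = 136.5000; (r_i+r_j)·cross = 29·136.5000 = 3958.5000
edge 4: (13,39)→(7.5,28)  cross = 13·28 − 7.5·39 = 71.5000; (r_i+r_j)·cross = 20.5·71.5000 = 1465.7500
edge 5: (7.5,28)→(1,9.5)  cross = 7.5·9.5 − 1·28 = 43.2500; (r_i+r_j)·cross = 8.5·43.2500 = 367.6250
edge 6: (1,9.5)→(1,5)  cross = 1·5 − 1·9.5 = -4.5000; (r_i+r_j)·cross = 2·-4.5000 = -9.0000
Σcross = 660.7500 → A = |Σcross|/2 = 330.3750 mm²
Σ(r_i+r_j)·cross = 20204.1250 → first moment M = |Σ|/6 = 3367.3542
R_c = M/A = 3367.3542/330.3750 = 10.1925 mm
θ = 75° = 1.308997 rad
V = θ·R_c·A = 1.308997·10.1925·330.3750 = 4407.856 mm³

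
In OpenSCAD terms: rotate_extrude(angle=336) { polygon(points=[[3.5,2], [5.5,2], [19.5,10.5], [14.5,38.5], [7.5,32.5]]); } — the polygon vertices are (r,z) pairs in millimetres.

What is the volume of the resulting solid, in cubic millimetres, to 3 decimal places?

Profile (r,z), 5 vertices: (3.5,2) (5.5,2) (19.5,10.5) (14.5,38.5) (7.5,32.5)
edge 0: (3.5,2)→(5.5,2)  cross = 3.5·2 − 5.5·2 = -4.0000; (r_i+r_j)·cross = 9·-4.0000 = -36.0000
edge 1: (5.5,2)→(19.5,10.5)  cross = 5.5·10.5 − 19.5·2 = 18.7500; (r_i+r_j)·cross = 25·18.7500 = 468.7500
edge 2: (19.5,10.5)→(14.5,38.5)  cross = 19.5·38.5 − 14.5·10.5 = 598.5000; (r_i+r_j)·cross = 34·598.5000 = 20349.0000
edge 3: (14.5,38.5)→(7.5,32.5)  cross = 14.5·32.5 − 7.5·38.5 = 182.5000; (r_i+r_j)·cross = 22·182.5000 = 4015.0000
edge 4: (7.5,32.5)→(3.5,2)  cross = 7.5·2 − 3.5·32.5 = -98.7500; (r_i+r_j)·cross = 11·-98.7500 = -1086.2500
Σcross = 697.0000 → A = |Σcross|/2 = 348.5000 mm²
Σ(r_i+r_j)·cross = 23710.5000 → first moment M = |Σ|/6 = 3951.7500
R_c = M/A = 3951.7500/348.5000 = 11.3393 mm
θ = 336° = 5.864306 rad
V = θ·R_c·A = 5.864306·11.3393·348.5000 = 23174.272 mm³

Volume = 23174.272 mm³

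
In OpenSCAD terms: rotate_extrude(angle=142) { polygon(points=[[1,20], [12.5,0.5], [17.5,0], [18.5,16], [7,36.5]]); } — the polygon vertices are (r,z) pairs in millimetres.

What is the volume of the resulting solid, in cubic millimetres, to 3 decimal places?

Profile (r,z), 5 vertices: (1,20) (12.5,0.5) (17.5,0) (18.5,16) (7,36.5)
edge 0: (1,20)→(12.5,0.5)  cross = 1·0.5 − 12.5·20 = -249.5000; (r_i+r_j)·cross = 13.5·-249.5000 = -3368.2500
edge 1: (12.5,0.5)→(17.5,0)  cross = 12.5·0 − 17.5·0.5 = -8.7500; (r_i+r_j)·cross = 30·-8.7500 = -262.5000
edge 2: (17.5,0)→(18.5,16)  cross = 17.5·16 − 18.5·0 = 280.0000; (r_i+r_j)·cross = 36·280.0000 = 10080.0000
edge 3: (18.5,16)→(7,36.5)  cross = 18.5·36.5 − 7·16 = 563.2500; (r_i+r_j)·cross = 25.5·563.2500 = 14362.8750
edge 4: (7,36.5)→(1,20)  cross = 7·20 − 1·36.5 = 103.5000; (r_i+r_j)·cross = 8·103.5000 = 828.0000
Σcross = 688.5000 → A = |Σcross|/2 = 344.2500 mm²
Σ(r_i+r_j)·cross = 21640.1250 → first moment M = |Σ|/6 = 3606.6875
R_c = M/A = 3606.6875/344.2500 = 10.4769 mm
θ = 142° = 2.478368 rad
V = θ·R_c·A = 2.478368·10.4769·344.2500 = 8938.697 mm³

Volume = 8938.697 mm³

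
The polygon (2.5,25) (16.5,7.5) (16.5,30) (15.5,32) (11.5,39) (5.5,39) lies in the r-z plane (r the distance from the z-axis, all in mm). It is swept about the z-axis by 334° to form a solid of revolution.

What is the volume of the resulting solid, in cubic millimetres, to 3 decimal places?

Profile (r,z), 6 vertices: (2.5,25) (16.5,7.5) (16.5,30) (15.5,32) (11.5,39) (5.5,39)
edge 0: (2.5,25)→(16.5,7.5)  cross = 2.5·7.5 − 16.5·25 = -393.7500; (r_i+r_j)·cross = 19·-393.7500 = -7481.2500
edge 1: (16.5,7.5)→(16.5,30)  cross = 16.5·30 − 16.5·7.5 = 371.2500; (r_i+r_j)·cross = 33·371.2500 = 12251.2500
edge 2: (16.5,30)→(15.5,32)  cross = 16.5·32 − 15.5·30 = 63.0000; (r_i+r_j)·cross = 32·63.0000 = 2016.0000
edge 3: (15.5,32)→(11.5,39)  cross = 15.5·39 − 11.5·32 = 236.5000; (r_i+r_j)·cross = 27·236.5000 = 6385.5000
edge 4: (11.5,39)→(5.5,39)  cross = 11.5·39 − 5.5·39 = 234.0000; (r_i+r_j)·cross = 17·234.0000 = 3978.0000
edge 5: (5.5,39)→(2.5,25)  cross = 5.5·25 − 2.5·39 = 40.0000; (r_i+r_j)·cross = 8·40.0000 = 320.0000
Σcross = 551.0000 → A = |Σcross|/2 = 275.5000 mm²
Σ(r_i+r_j)·cross = 17469.5000 → first moment M = |Σ|/6 = 2911.5833
R_c = M/A = 2911.5833/275.5000 = 10.5684 mm
θ = 334° = 5.829400 rad
V = θ·R_c·A = 5.829400·10.5684·275.5000 = 16972.783 mm³

Volume = 16972.783 mm³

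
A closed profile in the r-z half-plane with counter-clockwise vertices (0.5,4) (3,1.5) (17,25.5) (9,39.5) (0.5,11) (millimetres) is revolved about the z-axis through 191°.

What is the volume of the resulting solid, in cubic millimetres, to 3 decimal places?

Volume = 7346.097 mm³

Profile (r,z), 5 vertices: (0.5,4) (3,1.5) (17,25.5) (9,39.5) (0.5,11)
edge 0: (0.5,4)→(3,1.5)  cross = 0.5·1.5 − 3·4 = -11.2500; (r_i+r_j)·cross = 3.5·-11.2500 = -39.3750
edge 1: (3,1.5)→(17,25.5)  cross = 3·25.5 − 17·1.5 = 51.0000; (r_i+r_j)·cross = 20·51.0000 = 1020.0000
edge 2: (17,25.5)→(9,39.5)  cross = 17·39.5 − 9·25.5 = 442.0000; (r_i+r_j)·cross = 26·442.0000 = 11492.0000
edge 3: (9,39.5)→(0.5,11)  cross = 9·11 − 0.5·39.5 = 79.2500; (r_i+r_j)·cross = 9.5·79.2500 = 752.8750
edge 4: (0.5,11)→(0.5,4)  cross = 0.5·4 − 0.5·11 = -3.5000; (r_i+r_j)·cross = 1·-3.5000 = -3.5000
Σcross = 557.5000 → A = |Σcross|/2 = 278.7500 mm²
Σ(r_i+r_j)·cross = 13222.0000 → first moment M = |Σ|/6 = 2203.6667
R_c = M/A = 2203.6667/278.7500 = 7.9055 mm
θ = 191° = 3.333579 rad
V = θ·R_c·A = 3.333579·7.9055·278.7500 = 7346.097 mm³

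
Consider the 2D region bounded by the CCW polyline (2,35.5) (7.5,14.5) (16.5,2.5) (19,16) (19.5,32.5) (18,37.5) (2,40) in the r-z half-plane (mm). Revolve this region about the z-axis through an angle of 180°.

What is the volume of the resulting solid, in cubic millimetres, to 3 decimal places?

Profile (r,z), 7 vertices: (2,35.5) (7.5,14.5) (16.5,2.5) (19,16) (19.5,32.5) (18,37.5) (2,40)
edge 0: (2,35.5)→(7.5,14.5)  cross = 2·14.5 − 7.5·35.5 = -237.2500; (r_i+r_j)·cross = 9.5·-237.2500 = -2253.8750
edge 1: (7.5,14.5)→(16.5,2.5)  cross = 7.5·2.5 − 16.5·14.5 = -220.5000; (r_i+r_j)·cross = 24·-220.5000 = -5292.0000
edge 2: (16.5,2.5)→(19,16)  cross = 16.5·16 − 19·2.5 = 216.5000; (r_i+r_j)·cross = 35.5·216.5000 = 7685.7500
edge 3: (19,16)→(19.5,32.5)  cross = 19·32.5 − 19.5·16 = 305.5000; (r_i+r_j)·cross = 38.5·305.5000 = 11761.7500
edge 4: (19.5,32.5)→(18,37.5)  cross = 19.5·37.5 − 18·32.5 = 146.2500; (r_i+r_j)·cross = 37.5·146.2500 = 5484.3750
edge 5: (18,37.5)→(2,40)  cross = 18·40 − 2·37.5 = 645.0000; (r_i+r_j)·cross = 20·645.0000 = 12900.0000
edge 6: (2,40)→(2,35.5)  cross = 2·35.5 − 2·40 = -9.0000; (r_i+r_j)·cross = 4·-9.0000 = -36.0000
Σcross = 846.5000 → A = |Σcross|/2 = 423.2500 mm²
Σ(r_i+r_j)·cross = 30250.0000 → first moment M = |Σ|/6 = 5041.6667
R_c = M/A = 5041.6667/423.2500 = 11.9118 mm
θ = 180° = 3.141593 rad
V = θ·R_c·A = 3.141593·11.9118·423.2500 = 15838.863 mm³

Volume = 15838.863 mm³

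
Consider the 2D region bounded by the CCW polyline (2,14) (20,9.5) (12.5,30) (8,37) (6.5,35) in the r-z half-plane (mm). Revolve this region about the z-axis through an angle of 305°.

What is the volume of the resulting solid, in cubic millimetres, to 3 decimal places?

Profile (r,z), 5 vertices: (2,14) (20,9.5) (12.5,30) (8,37) (6.5,35)
edge 0: (2,14)→(20,9.5)  cross = 2·9.5 − 20·14 = -261.0000; (r_i+r_j)·cross = 22·-261.0000 = -5742.0000
edge 1: (20,9.5)→(12.5,30)  cross = 20·30 − 12.5·9.5 = 481.2500; (r_i+r_j)·cross = 32.5·481.2500 = 15640.6250
edge 2: (12.5,30)→(8,37)  cross = 12.5·37 − 8·30 = 222.5000; (r_i+r_j)·cross = 20.5·222.5000 = 4561.2500
edge 3: (8,37)→(6.5,35)  cross = 8·35 − 6.5·37 = 39.5000; (r_i+r_j)·cross = 14.5·39.5000 = 572.7500
edge 4: (6.5,35)→(2,14)  cross = 6.5·14 − 2·35 = 21.0000; (r_i+r_j)·cross = 8.5·21.0000 = 178.5000
Σcross = 503.2500 → A = |Σcross|/2 = 251.6250 mm²
Σ(r_i+r_j)·cross = 15211.1250 → first moment M = |Σ|/6 = 2535.1875
R_c = M/A = 2535.1875/251.6250 = 10.0753 mm
θ = 305° = 5.323254 rad
V = θ·R_c·A = 5.323254·10.0753·251.6250 = 13495.448 mm³

Volume = 13495.448 mm³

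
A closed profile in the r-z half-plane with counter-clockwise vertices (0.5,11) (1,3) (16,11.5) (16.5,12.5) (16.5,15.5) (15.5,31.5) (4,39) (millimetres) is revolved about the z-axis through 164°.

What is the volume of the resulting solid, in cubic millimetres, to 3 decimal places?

Profile (r,z), 7 vertices: (0.5,11) (1,3) (16,11.5) (16.5,12.5) (16.5,15.5) (15.5,31.5) (4,39)
edge 0: (0.5,11)→(1,3)  cross = 0.5·3 − 1·11 = -9.5000; (r_i+r_j)·cross = 1.5·-9.5000 = -14.2500
edge 1: (1,3)→(16,11.5)  cross = 1·11.5 − 16·3 = -36.5000; (r_i+r_j)·cross = 17·-36.5000 = -620.5000
edge 2: (16,11.5)→(16.5,12.5)  cross = 16·12.5 − 16.5·11.5 = 10.2500; (r_i+r_j)·cross = 32.5·10.2500 = 333.1250
edge 3: (16.5,12.5)→(16.5,15.5)  cross = 16.5·15.5 − 16.5·12.5 = 49.5000; (r_i+r_j)·cross = 33·49.5000 = 1633.5000
edge 4: (16.5,15.5)→(15.5,31.5)  cross = 16.5·31.5 − 15.5·15.5 = 279.5000; (r_i+r_j)·cross = 32·279.5000 = 8944.0000
edge 5: (15.5,31.5)→(4,39)  cross = 15.5·39 − 4·31.5 = 478.5000; (r_i+r_j)·cross = 19.5·478.5000 = 9330.7500
edge 6: (4,39)→(0.5,11)  cross = 4·11 − 0.5·39 = 24.5000; (r_i+r_j)·cross = 4.5·24.5000 = 110.2500
Σcross = 796.2500 → A = |Σcross|/2 = 398.1250 mm²
Σ(r_i+r_j)·cross = 19716.8750 → first moment M = |Σ|/6 = 3286.1458
R_c = M/A = 3286.1458/398.1250 = 8.2541 mm
θ = 164° = 2.862340 rad
V = θ·R_c·A = 2.862340·8.2541·398.1250 = 9406.067 mm³

Volume = 9406.067 mm³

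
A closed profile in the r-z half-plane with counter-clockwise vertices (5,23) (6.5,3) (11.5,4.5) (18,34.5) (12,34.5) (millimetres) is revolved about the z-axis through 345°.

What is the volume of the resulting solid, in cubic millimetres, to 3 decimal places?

Profile (r,z), 5 vertices: (5,23) (6.5,3) (11.5,4.5) (18,34.5) (12,34.5)
edge 0: (5,23)→(6.5,3)  cross = 5·3 − 6.5·23 = -134.5000; (r_i+r_j)·cross = 11.5·-134.5000 = -1546.7500
edge 1: (6.5,3)→(11.5,4.5)  cross = 6.5·4.5 − 11.5·3 = -5.2500; (r_i+r_j)·cross = 18·-5.2500 = -94.5000
edge 2: (11.5,4.5)→(18,34.5)  cross = 11.5·34.5 − 18·4.5 = 315.7500; (r_i+r_j)·cross = 29.5·315.7500 = 9314.6250
edge 3: (18,34.5)→(12,34.5)  cross = 18·34.5 − 12·34.5 = 207.0000; (r_i+r_j)·cross = 30·207.0000 = 6210.0000
edge 4: (12,34.5)→(5,23)  cross = 12·23 − 5·34.5 = 103.5000; (r_i+r_j)·cross = 17·103.5000 = 1759.5000
Σcross = 486.5000 → A = |Σcross|/2 = 243.2500 mm²
Σ(r_i+r_j)·cross = 15642.8750 → first moment M = |Σ|/6 = 2607.1458
R_c = M/A = 2607.1458/243.2500 = 10.7180 mm
θ = 345° = 6.021386 rad
V = θ·R_c·A = 6.021386·10.7180·243.2500 = 15698.631 mm³

Volume = 15698.631 mm³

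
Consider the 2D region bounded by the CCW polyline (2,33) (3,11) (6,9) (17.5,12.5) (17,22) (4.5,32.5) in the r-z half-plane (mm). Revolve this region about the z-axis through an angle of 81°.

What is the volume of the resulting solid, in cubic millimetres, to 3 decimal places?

Profile (r,z), 6 vertices: (2,33) (3,11) (6,9) (17.5,12.5) (17,22) (4.5,32.5)
edge 0: (2,33)→(3,11)  cross = 2·11 − 3·33 = -77.0000; (r_i+r_j)·cross = 5·-77.0000 = -385.0000
edge 1: (3,11)→(6,9)  cross = 3·9 − 6·11 = -39.0000; (r_i+r_j)·cross = 9·-39.0000 = -351.0000
edge 2: (6,9)→(17.5,12.5)  cross = 6·12.5 − 17.5·9 = -82.5000; (r_i+r_j)·cross = 23.5·-82.5000 = -1938.7500
edge 3: (17.5,12.5)→(17,22)  cross = 17.5·22 − 17·12.5 = 172.5000; (r_i+r_j)·cross = 34.5·172.5000 = 5951.2500
edge 4: (17,22)→(4.5,32.5)  cross = 17·32.5 − 4.5·22 = 453.5000; (r_i+r_j)·cross = 21.5·453.5000 = 9750.2500
edge 5: (4.5,32.5)→(2,33)  cross = 4.5·33 − 2·32.5 = 83.5000; (r_i+r_j)·cross = 6.5·83.5000 = 542.7500
Σcross = 511.0000 → A = |Σcross|/2 = 255.5000 mm²
Σ(r_i+r_j)·cross = 13569.5000 → first moment M = |Σ|/6 = 2261.5833
R_c = M/A = 2261.5833/255.5000 = 8.8516 mm
θ = 81° = 1.413717 rad
V = θ·R_c·A = 1.413717·8.8516·255.5000 = 3197.238 mm³

Volume = 3197.238 mm³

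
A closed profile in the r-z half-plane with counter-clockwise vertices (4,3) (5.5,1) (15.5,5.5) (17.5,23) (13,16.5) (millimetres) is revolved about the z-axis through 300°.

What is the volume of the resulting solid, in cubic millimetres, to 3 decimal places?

Profile (r,z), 5 vertices: (4,3) (5.5,1) (15.5,5.5) (17.5,23) (13,16.5)
edge 0: (4,3)→(5.5,1)  cross = 4·1 − 5.5·3 = -12.5000; (r_i+r_j)·cross = 9.5·-12.5000 = -118.7500
edge 1: (5.5,1)→(15.5,5.5)  cross = 5.5·5.5 − 15.5·1 = 14.7500; (r_i+r_j)·cross = 21·14.7500 = 309.7500
edge 2: (15.5,5.5)→(17.5,23)  cross = 15.5·23 − 17.5·5.5 = 260.2500; (r_i+r_j)·cross = 33·260.2500 = 8588.2500
edge 3: (17.5,23)→(13,16.5)  cross = 17.5·16.5 − 13·23 = -10.2500; (r_i+r_j)·cross = 30.5·-10.2500 = -312.6250
edge 4: (13,16.5)→(4,3)  cross = 13·3 − 4·16.5 = -27.0000; (r_i+r_j)·cross = 17·-27.0000 = -459.0000
Σcross = 225.2500 → A = |Σcross|/2 = 112.6250 mm²
Σ(r_i+r_j)·cross = 8007.6250 → first moment M = |Σ|/6 = 1334.6042
R_c = M/A = 1334.6042/112.6250 = 11.8500 mm
θ = 300° = 5.235988 rad
V = θ·R_c·A = 5.235988·11.8500·112.6250 = 6987.971 mm³

Volume = 6987.971 mm³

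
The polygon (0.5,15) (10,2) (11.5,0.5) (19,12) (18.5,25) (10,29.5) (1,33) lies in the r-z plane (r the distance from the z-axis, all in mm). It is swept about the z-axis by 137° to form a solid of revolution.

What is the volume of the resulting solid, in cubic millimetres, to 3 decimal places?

Profile (r,z), 7 vertices: (0.5,15) (10,2) (11.5,0.5) (19,12) (18.5,25) (10,29.5) (1,33)
edge 0: (0.5,15)→(10,2)  cross = 0.5·2 − 10·15 = -149.0000; (r_i+r_j)·cross = 10.5·-149.0000 = -1564.5000
edge 1: (10,2)→(11.5,0.5)  cross = 10·0.5 − 11.5·2 = -18.0000; (r_i+r_j)·cross = 21.5·-18.0000 = -387.0000
edge 2: (11.5,0.5)→(19,12)  cross = 11.5·12 − 19·0.5 = 128.5000; (r_i+r_j)·cross = 30.5·128.5000 = 3919.2500
edge 3: (19,12)→(18.5,25)  cross = 19·25 − 18.5·12 = 253.0000; (r_i+r_j)·cross = 37.5·253.0000 = 9487.5000
edge 4: (18.5,25)→(10,29.5)  cross = 18.5·29.5 − 10·25 = 295.7500; (r_i+r_j)·cross = 28.5·295.7500 = 8428.8750
edge 5: (10,29.5)→(1,33)  cross = 10·33 − 1·29.5 = 300.5000; (r_i+r_j)·cross = 11·300.5000 = 3305.5000
edge 6: (1,33)→(0.5,15)  cross = 1·15 − 0.5·33 = -1.5000; (r_i+r_j)·cross = 1.5·-1.5000 = -2.2500
Σcross = 809.2500 → A = |Σcross|/2 = 404.6250 mm²
Σ(r_i+r_j)·cross = 23187.3750 → first moment M = |Σ|/6 = 3864.5625
R_c = M/A = 3864.5625/404.6250 = 9.5510 mm
θ = 137° = 2.391101 rad
V = θ·R_c·A = 2.391101·9.5510·404.6250 = 9240.560 mm³

Volume = 9240.560 mm³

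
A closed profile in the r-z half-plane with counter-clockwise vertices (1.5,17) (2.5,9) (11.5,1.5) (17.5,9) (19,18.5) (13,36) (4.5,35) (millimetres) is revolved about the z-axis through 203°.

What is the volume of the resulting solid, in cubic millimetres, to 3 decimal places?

Profile (r,z), 7 vertices: (1.5,17) (2.5,9) (11.5,1.5) (17.5,9) (19,18.5) (13,36) (4.5,35)
edge 0: (1.5,17)→(2.5,9)  cross = 1.5·9 − 2.5·17 = -29.0000; (r_i+r_j)·cross = 4·-29.0000 = -116.0000
edge 1: (2.5,9)→(11.5,1.5)  cross = 2.5·1.5 − 11.5·9 = -99.7500; (r_i+r_j)·cross = 14·-99.7500 = -1396.5000
edge 2: (11.5,1.5)→(17.5,9)  cross = 11.5·9 − 17.5·1.5 = 77.2500; (r_i+r_j)·cross = 29·77.2500 = 2240.2500
edge 3: (17.5,9)→(19,18.5)  cross = 17.5·18.5 − 19·9 = 152.7500; (r_i+r_j)·cross = 36.5·152.7500 = 5575.3750
edge 4: (19,18.5)→(13,36)  cross = 19·36 − 13·18.5 = 443.5000; (r_i+r_j)·cross = 32·443.5000 = 14192.0000
edge 5: (13,36)→(4.5,35)  cross = 13·35 − 4.5·36 = 293.0000; (r_i+r_j)·cross = 17.5·293.0000 = 5127.5000
edge 6: (4.5,35)→(1.5,17)  cross = 4.5·17 − 1.5·35 = 24.0000; (r_i+r_j)·cross = 6·24.0000 = 144.0000
Σcross = 861.7500 → A = |Σcross|/2 = 430.8750 mm²
Σ(r_i+r_j)·cross = 25766.6250 → first moment M = |Σ|/6 = 4294.4375
R_c = M/A = 4294.4375/430.8750 = 9.9668 mm
θ = 203° = 3.543018 rad
V = θ·R_c·A = 3.543018·9.9668·430.8750 = 15215.271 mm³

Volume = 15215.271 mm³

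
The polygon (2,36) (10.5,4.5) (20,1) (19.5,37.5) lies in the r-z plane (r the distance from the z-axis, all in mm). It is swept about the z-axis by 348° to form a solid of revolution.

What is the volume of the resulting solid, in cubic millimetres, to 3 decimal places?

Profile (r,z), 4 vertices: (2,36) (10.5,4.5) (20,1) (19.5,37.5)
edge 0: (2,36)→(10.5,4.5)  cross = 2·4.5 − 10.5·36 = -369.0000; (r_i+r_j)·cross = 12.5·-369.0000 = -4612.5000
edge 1: (10.5,4.5)→(20,1)  cross = 10.5·1 − 20·4.5 = -79.5000; (r_i+r_j)·cross = 30.5·-79.5000 = -2424.7500
edge 2: (20,1)→(19.5,37.5)  cross = 20·37.5 − 19.5·1 = 730.5000; (r_i+r_j)·cross = 39.5·730.5000 = 28854.7500
edge 3: (19.5,37.5)→(2,36)  cross = 19.5·36 − 2·37.5 = 627.0000; (r_i+r_j)·cross = 21.5·627.0000 = 13480.5000
Σcross = 909.0000 → A = |Σcross|/2 = 454.5000 mm²
Σ(r_i+r_j)·cross = 35298.0000 → first moment M = |Σ|/6 = 5883.0000
R_c = M/A = 5883.0000/454.5000 = 12.9439 mm
θ = 348° = 6.073746 rad
V = θ·R_c·A = 6.073746·12.9439·454.5000 = 35731.847 mm³

Volume = 35731.847 mm³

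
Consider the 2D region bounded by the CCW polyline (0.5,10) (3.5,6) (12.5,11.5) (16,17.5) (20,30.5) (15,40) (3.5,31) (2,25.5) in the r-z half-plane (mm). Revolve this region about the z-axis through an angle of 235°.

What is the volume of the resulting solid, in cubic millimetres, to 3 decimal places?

Volume = 16024.910 mm³

Profile (r,z), 8 vertices: (0.5,10) (3.5,6) (12.5,11.5) (16,17.5) (20,30.5) (15,40) (3.5,31) (2,25.5)
edge 0: (0.5,10)→(3.5,6)  cross = 0.5·6 − 3.5·10 = -32.0000; (r_i+r_j)·cross = 4·-32.0000 = -128.0000
edge 1: (3.5,6)→(12.5,11.5)  cross = 3.5·11.5 − 12.5·6 = -34.7500; (r_i+r_j)·cross = 16·-34.7500 = -556.0000
edge 2: (12.5,11.5)→(16,17.5)  cross = 12.5·17.5 − 16·11.5 = 34.7500; (r_i+r_j)·cross = 28.5·34.7500 = 990.3750
edge 3: (16,17.5)→(20,30.5)  cross = 16·30.5 − 20·17.5 = 138.0000; (r_i+r_j)·cross = 36·138.0000 = 4968.0000
edge 4: (20,30.5)→(15,40)  cross = 20·40 − 15·30.5 = 342.5000; (r_i+r_j)·cross = 35·342.5000 = 11987.5000
edge 5: (15,40)→(3.5,31)  cross = 15·31 − 3.5·40 = 325.0000; (r_i+r_j)·cross = 18.5·325.0000 = 6012.5000
edge 6: (3.5,31)→(2,25.5)  cross = 3.5·25.5 − 2·31 = 27.2500; (r_i+r_j)·cross = 5.5·27.2500 = 149.8750
edge 7: (2,25.5)→(0.5,10)  cross = 2·10 − 0.5·25.5 = 7.2500; (r_i+r_j)·cross = 2.5·7.2500 = 18.1250
Σcross = 808.0000 → A = |Σcross|/2 = 404.0000 mm²
Σ(r_i+r_j)·cross = 23442.3750 → first moment M = |Σ|/6 = 3907.0625
R_c = M/A = 3907.0625/404.0000 = 9.6709 mm
θ = 235° = 4.101524 rad
V = θ·R_c·A = 4.101524·9.6709·404.0000 = 16024.910 mm³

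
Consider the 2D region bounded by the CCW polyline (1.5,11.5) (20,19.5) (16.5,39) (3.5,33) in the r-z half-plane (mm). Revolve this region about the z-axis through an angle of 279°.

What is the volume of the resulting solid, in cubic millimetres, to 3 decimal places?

Profile (r,z), 4 vertices: (1.5,11.5) (20,19.5) (16.5,39) (3.5,33)
edge 0: (1.5,11.5)→(20,19.5)  cross = 1.5·19.5 − 20·11.5 = -200.7500; (r_i+r_j)·cross = 21.5·-200.7500 = -4316.1250
edge 1: (20,19.5)→(16.5,39)  cross = 20·39 − 16.5·19.5 = 458.2500; (r_i+r_j)·cross = 36.5·458.2500 = 16726.1250
edge 2: (16.5,39)→(3.5,33)  cross = 16.5·33 − 3.5·39 = 408.0000; (r_i+r_j)·cross = 20·408.0000 = 8160.0000
edge 3: (3.5,33)→(1.5,11.5)  cross = 3.5·11.5 − 1.5·33 = -9.2500; (r_i+r_j)·cross = 5·-9.2500 = -46.2500
Σcross = 656.2500 → A = |Σcross|/2 = 328.1250 mm²
Σ(r_i+r_j)·cross = 20523.7500 → first moment M = |Σ|/6 = 3420.6250
R_c = M/A = 3420.6250/328.1250 = 10.4248 mm
θ = 279° = 4.869469 rad
V = θ·R_c·A = 4.869469·10.4248·328.1250 = 16656.626 mm³

Volume = 16656.626 mm³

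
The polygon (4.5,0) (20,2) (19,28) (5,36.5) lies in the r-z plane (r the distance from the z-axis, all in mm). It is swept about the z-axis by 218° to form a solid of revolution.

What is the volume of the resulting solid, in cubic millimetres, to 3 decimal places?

Volume = 20483.950 mm³

Profile (r,z), 4 vertices: (4.5,0) (20,2) (19,28) (5,36.5)
edge 0: (4.5,0)→(20,2)  cross = 4.5·2 − 20·0 = 9.0000; (r_i+r_j)·cross = 24.5·9.0000 = 220.5000
edge 1: (20,2)→(19,28)  cross = 20·28 − 19·2 = 522.0000; (r_i+r_j)·cross = 39·522.0000 = 20358.0000
edge 2: (19,28)→(5,36.5)  cross = 19·36.5 − 5·28 = 553.5000; (r_i+r_j)·cross = 24·553.5000 = 13284.0000
edge 3: (5,36.5)→(4.5,0)  cross = 5·0 − 4.5·36.5 = -164.2500; (r_i+r_j)·cross = 9.5·-164.2500 = -1560.3750
Σcross = 920.2500 → A = |Σcross|/2 = 460.1250 mm²
Σ(r_i+r_j)·cross = 32302.1250 → first moment M = |Σ|/6 = 5383.6875
R_c = M/A = 5383.6875/460.1250 = 11.7005 mm
θ = 218° = 3.804818 rad
V = θ·R_c·A = 3.804818·11.7005·460.1250 = 20483.950 mm³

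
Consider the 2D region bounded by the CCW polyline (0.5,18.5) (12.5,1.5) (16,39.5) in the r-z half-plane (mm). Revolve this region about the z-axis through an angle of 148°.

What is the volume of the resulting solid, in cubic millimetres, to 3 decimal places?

Volume = 6435.977 mm³

Profile (r,z), 3 vertices: (0.5,18.5) (12.5,1.5) (16,39.5)
edge 0: (0.5,18.5)→(12.5,1.5)  cross = 0.5·1.5 − 12.5·18.5 = -230.5000; (r_i+r_j)·cross = 13·-230.5000 = -2996.5000
edge 1: (12.5,1.5)→(16,39.5)  cross = 12.5·39.5 − 16·1.5 = 469.7500; (r_i+r_j)·cross = 28.5·469.7500 = 13387.8750
edge 2: (16,39.5)→(0.5,18.5)  cross = 16·18.5 − 0.5·39.5 = 276.2500; (r_i+r_j)·cross = 16.5·276.2500 = 4558.1250
Σcross = 515.5000 → A = |Σcross|/2 = 257.7500 mm²
Σ(r_i+r_j)·cross = 14949.5000 → first moment M = |Σ|/6 = 2491.5833
R_c = M/A = 2491.5833/257.7500 = 9.6667 mm
θ = 148° = 2.583087 rad
V = θ·R_c·A = 2.583087·9.6667·257.7500 = 6435.977 mm³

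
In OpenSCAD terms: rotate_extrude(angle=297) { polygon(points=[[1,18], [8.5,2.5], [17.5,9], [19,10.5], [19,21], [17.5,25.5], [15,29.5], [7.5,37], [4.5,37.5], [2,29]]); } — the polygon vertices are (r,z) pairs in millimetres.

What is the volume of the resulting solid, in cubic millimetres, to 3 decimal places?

Profile (r,z), 10 vertices: (1,18) (8.5,2.5) (17.5,9) (19,10.5) (19,21) (17.5,25.5) (15,29.5) (7.5,37) (4.5,37.5) (2,29)
edge 0: (1,18)→(8.5,2.5)  cross = 1·2.5 − 8.5·18 = -150.5000; (r_i+r_j)·cross = 9.5·-150.5000 = -1429.7500
edge 1: (8.5,2.5)→(17.5,9)  cross = 8.5·9 − 17.5·2.5 = 32.7500; (r_i+r_j)·cross = 26·32.7500 = 851.5000
edge 2: (17.5,9)→(19,10.5)  cross = 17.5·10.5 − 19·9 = 12.7500; (r_i+r_j)·cross = 36.5·12.7500 = 465.3750
edge 3: (19,10.5)→(19,21)  cross = 19·21 − 19·10.5 = 199.5000; (r_i+r_j)·cross = 38·199.5000 = 7581.0000
edge 4: (19,21)→(17.5,25.5)  cross = 19·25.5 − 17.5·21 = 117.0000; (r_i+r_j)·cross = 36.5·117.0000 = 4270.5000
edge 5: (17.5,25.5)→(15,29.5)  cross = 17.5·29.5 − 15·25.5 = 133.7500; (r_i+r_j)·cross = 32.5·133.7500 = 4346.8750
edge 6: (15,29.5)→(7.5,37)  cross = 15·37 − 7.5·29.5 = 333.7500; (r_i+r_j)·cross = 22.5·333.7500 = 7509.3750
edge 7: (7.5,37)→(4.5,37.5)  cross = 7.5·37.5 − 4.5·37 = 114.7500; (r_i+r_j)·cross = 12·114.7500 = 1377.0000
edge 8: (4.5,37.5)→(2,29)  cross = 4.5·29 − 2·37.5 = 55.5000; (r_i+r_j)·cross = 6.5·55.5000 = 360.7500
edge 9: (2,29)→(1,18)  cross = 2·18 − 1·29 = 7.0000; (r_i+r_j)·cross = 3·7.0000 = 21.0000
Σcross = 856.2500 → A = |Σcross|/2 = 428.1250 mm²
Σ(r_i+r_j)·cross = 25353.6250 → first moment M = |Σ|/6 = 4225.6042
R_c = M/A = 4225.6042/428.1250 = 9.8700 mm
θ = 297° = 5.183628 rad
V = θ·R_c·A = 5.183628·9.8700·428.1250 = 21903.960 mm³

Volume = 21903.960 mm³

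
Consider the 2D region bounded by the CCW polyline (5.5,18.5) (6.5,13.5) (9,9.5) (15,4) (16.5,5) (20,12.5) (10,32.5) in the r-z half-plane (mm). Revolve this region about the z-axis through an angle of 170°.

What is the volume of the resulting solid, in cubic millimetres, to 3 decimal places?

Profile (r,z), 7 vertices: (5.5,18.5) (6.5,13.5) (9,9.5) (15,4) (16.5,5) (20,12.5) (10,32.5)
edge 0: (5.5,18.5)→(6.5,13.5)  cross = 5.5·13.5 − 6.5·18.5 = -46.0000; (r_i+r_j)·cross = 12·-46.0000 = -552.0000
edge 1: (6.5,13.5)→(9,9.5)  cross = 6.5·9.5 − 9·13.5 = -59.7500; (r_i+r_j)·cross = 15.5·-59.7500 = -926.1250
edge 2: (9,9.5)→(15,4)  cross = 9·4 − 15·9.5 = -106.5000; (r_i+r_j)·cross = 24·-106.5000 = -2556.0000
edge 3: (15,4)→(16.5,5)  cross = 15·5 − 16.5·4 = 9.0000; (r_i+r_j)·cross = 31.5·9.0000 = 283.5000
edge 4: (16.5,5)→(20,12.5)  cross = 16.5·12.5 − 20·5 = 106.2500; (r_i+r_j)·cross = 36.5·106.2500 = 3878.1250
edge 5: (20,12.5)→(10,32.5)  cross = 20·32.5 − 10·12.5 = 525.0000; (r_i+r_j)·cross = 30·525.0000 = 15750.0000
edge 6: (10,32.5)→(5.5,18.5)  cross = 10·18.5 − 5.5·32.5 = 6.2500; (r_i+r_j)·cross = 15.5·6.2500 = 96.8750
Σcross = 434.2500 → A = |Σcross|/2 = 217.1250 mm²
Σ(r_i+r_j)·cross = 15974.3750 → first moment M = |Σ|/6 = 2662.3958
R_c = M/A = 2662.3958/217.1250 = 12.2620 mm
θ = 170° = 2.967060 rad
V = θ·R_c·A = 2.967060·12.2620·217.1250 = 7899.487 mm³

Volume = 7899.487 mm³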